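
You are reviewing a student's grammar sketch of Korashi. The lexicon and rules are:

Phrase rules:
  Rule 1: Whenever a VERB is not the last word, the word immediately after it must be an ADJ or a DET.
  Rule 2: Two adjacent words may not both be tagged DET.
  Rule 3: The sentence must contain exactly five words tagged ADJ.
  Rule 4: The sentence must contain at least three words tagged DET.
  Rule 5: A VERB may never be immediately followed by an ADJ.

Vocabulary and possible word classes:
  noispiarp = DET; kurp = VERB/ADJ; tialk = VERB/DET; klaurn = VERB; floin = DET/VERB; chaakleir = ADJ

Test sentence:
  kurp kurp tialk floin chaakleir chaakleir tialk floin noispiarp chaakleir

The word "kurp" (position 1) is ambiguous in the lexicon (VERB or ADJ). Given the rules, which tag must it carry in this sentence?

Candidates per position — 1:kurp {VERB,ADJ}; 2:kurp {VERB,ADJ}; 3:tialk {VERB,DET}; 4:floin {DET,VERB}; 5:chaakleir {ADJ}; 6:chaakleir {ADJ}; 7:tialk {VERB,DET}; 8:floin {DET,VERB}; 9:noispiarp {DET}; 10:chaakleir {ADJ}.
Word 1 cannot be VERB — rule 3 would then fail for every completion. It is ADJ.
Word 2 cannot be VERB — rule 3 would then fail for every completion. It is ADJ.
Word 4 cannot be VERB — rule 5 would then fail for every completion. It is DET.
Word 8 cannot be DET — rule 2 would then fail for every completion. It is VERB.
Word 3 cannot be DET — rule 2 would then fail for every completion. It is VERB.
Word 7 cannot be VERB — rule 1 would then fail for every completion. It is DET.
That leaves exactly one tagging: ADJ ADJ VERB DET ADJ ADJ DET VERB DET ADJ.
Checking: rule 1 ✓; rule 2 ✓; rule 3 ✓; rule 4 ✓; rule 5 ✓.

ADJ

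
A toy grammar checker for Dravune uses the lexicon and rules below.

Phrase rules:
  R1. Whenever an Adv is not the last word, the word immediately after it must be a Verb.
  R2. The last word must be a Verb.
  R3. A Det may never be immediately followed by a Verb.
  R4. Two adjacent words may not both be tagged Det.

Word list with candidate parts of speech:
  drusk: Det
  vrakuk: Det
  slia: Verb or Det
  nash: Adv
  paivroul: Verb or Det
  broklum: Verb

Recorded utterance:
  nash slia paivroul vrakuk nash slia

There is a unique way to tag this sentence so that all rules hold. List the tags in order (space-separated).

Adv Verb Verb Det Adv Verb

Candidates per position — 1:nash {Adv}; 2:slia {Verb,Det}; 3:paivroul {Verb,Det}; 4:vrakuk {Det}; 5:nash {Adv}; 6:slia {Verb,Det}.
Word 2 cannot be Det — rule 1 would then fail for every completion. It is Verb.
Word 3 cannot be Det — rule 4 would then fail for every completion. It is Verb.
Word 6 cannot be Det — rule 1 would then fail for every completion. It is Verb.
The only consistent sequence is: Adv Verb Verb Det Adv Verb.
Check: rule 1 holds; rule 2 holds; rule 3 holds; rule 4 holds.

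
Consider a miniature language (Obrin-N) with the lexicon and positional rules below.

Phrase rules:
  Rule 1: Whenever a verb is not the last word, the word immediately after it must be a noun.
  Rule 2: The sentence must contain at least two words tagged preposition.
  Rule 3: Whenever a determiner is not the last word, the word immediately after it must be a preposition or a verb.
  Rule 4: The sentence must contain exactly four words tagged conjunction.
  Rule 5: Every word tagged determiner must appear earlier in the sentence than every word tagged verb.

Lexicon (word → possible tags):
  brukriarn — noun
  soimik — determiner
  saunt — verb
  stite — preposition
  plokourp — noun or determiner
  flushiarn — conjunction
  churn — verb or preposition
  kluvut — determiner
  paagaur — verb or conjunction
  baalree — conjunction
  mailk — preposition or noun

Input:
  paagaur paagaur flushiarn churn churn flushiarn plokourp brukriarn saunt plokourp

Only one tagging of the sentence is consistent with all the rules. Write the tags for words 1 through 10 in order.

conjunction conjunction conjunction preposition preposition conjunction noun noun verb noun

Candidates per position — 1:paagaur {verb,conjunction}; 2:paagaur {verb,conjunction}; 3:flushiarn {conjunction}; 4:churn {verb,preposition}; 5:churn {verb,preposition}; 6:flushiarn {conjunction}; 7:plokourp {noun,determiner}; 8:brukriarn {noun}; 9:saunt {verb}; 10:plokourp {noun,determiner}.
At position 1, choosing verb makes rule 1 impossible to satisfy; hence conjunction.
At position 2, choosing verb makes rule 1 impossible to satisfy; hence conjunction.
At position 4, choosing verb makes rule 1 impossible to satisfy; hence preposition.
At position 5, choosing verb makes rule 1 impossible to satisfy; hence preposition.
At position 7, choosing determiner makes rule 3 impossible to satisfy; hence noun.
At position 10, choosing determiner makes rule 1 impossible to satisfy; hence noun.
The only consistent sequence is: conjunction conjunction conjunction preposition preposition conjunction noun noun verb noun.
Check: rule 1 satisfied; rule 2 satisfied; rule 3 satisfied; rule 4 satisfied; rule 5 satisfied.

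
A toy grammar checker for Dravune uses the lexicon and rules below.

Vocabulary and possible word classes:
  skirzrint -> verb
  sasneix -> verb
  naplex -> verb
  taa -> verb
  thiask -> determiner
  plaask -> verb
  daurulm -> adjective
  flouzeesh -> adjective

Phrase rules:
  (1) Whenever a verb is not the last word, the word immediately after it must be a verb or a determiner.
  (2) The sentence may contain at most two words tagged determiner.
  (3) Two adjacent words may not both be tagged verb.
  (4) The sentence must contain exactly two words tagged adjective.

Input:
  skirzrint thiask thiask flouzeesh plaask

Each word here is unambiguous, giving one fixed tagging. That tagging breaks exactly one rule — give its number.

4

Fixed tagging: verb determiner determiner adjective verb.
Checking each rule: R1 pass, R2 pass, R3 pass, R4 fail.
Only rule 4 fails.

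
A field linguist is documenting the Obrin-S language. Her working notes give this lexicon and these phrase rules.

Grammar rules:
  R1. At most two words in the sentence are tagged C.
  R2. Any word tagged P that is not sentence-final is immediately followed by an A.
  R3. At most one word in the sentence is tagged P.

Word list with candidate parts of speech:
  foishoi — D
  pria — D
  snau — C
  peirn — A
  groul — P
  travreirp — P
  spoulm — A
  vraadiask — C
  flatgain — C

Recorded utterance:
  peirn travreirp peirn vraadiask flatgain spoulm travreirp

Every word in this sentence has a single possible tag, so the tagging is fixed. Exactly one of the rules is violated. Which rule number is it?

Fixed tagging: A P A C C A P.
Checking each rule: R1 ok, R2 ok, R3 fails.
Only rule 3 fails.

3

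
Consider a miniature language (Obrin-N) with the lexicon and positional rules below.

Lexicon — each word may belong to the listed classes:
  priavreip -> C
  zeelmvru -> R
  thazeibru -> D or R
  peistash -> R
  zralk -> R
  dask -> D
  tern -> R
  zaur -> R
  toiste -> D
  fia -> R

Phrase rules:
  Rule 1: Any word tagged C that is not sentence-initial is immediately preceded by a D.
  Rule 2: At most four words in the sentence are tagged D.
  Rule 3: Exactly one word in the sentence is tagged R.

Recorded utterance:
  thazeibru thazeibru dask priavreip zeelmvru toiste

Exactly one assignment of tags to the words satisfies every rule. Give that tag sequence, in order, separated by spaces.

Candidates per position — 1:thazeibru {D,R}; 2:thazeibru {D,R}; 3:dask {D}; 4:priavreip {C}; 5:zeelmvru {R}; 6:toiste {D}.
Position 1: R is ruled out by rule 3; that leaves D.
Position 2: R is ruled out by rule 3; that leaves D.
The only consistent sequence is: D D D C R D.
Verifying each rule — rule 1 holds; rule 2 holds; rule 3 holds.

D D D C R D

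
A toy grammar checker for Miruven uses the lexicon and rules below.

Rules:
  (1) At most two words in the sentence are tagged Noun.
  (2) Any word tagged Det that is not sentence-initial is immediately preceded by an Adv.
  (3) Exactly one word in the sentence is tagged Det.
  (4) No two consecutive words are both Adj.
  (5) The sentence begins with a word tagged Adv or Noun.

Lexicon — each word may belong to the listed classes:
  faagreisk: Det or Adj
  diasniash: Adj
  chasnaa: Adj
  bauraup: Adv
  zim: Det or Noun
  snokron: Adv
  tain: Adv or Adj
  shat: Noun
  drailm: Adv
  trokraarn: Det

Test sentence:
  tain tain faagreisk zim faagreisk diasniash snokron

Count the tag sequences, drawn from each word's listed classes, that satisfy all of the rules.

0

Candidates per position — 1:tain {Adv,Adj}; 2:tain {Adv,Adj}; 3:faagreisk {Det,Adj}; 4:zim {Det,Noun}; 5:faagreisk {Det,Adj}; 6:diasniash {Adj}; 7:snokron {Adv}.
There are 32 candidate sequences in total.
Every candidate sequence violates at least one rule; no consistent tagging exists.
Count = 0.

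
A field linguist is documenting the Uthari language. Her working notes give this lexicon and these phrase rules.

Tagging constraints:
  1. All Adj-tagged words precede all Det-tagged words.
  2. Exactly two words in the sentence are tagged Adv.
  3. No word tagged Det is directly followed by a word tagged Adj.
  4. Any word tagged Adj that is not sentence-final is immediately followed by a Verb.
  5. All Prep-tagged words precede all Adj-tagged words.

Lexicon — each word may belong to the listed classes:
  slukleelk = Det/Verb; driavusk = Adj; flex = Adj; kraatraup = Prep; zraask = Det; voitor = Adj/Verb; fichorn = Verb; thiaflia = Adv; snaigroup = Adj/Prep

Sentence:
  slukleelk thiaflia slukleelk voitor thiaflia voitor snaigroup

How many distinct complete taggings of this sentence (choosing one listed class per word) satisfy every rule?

Candidates per position — 1:slukleelk {Det,Verb}; 2:thiaflia {Adv}; 3:slukleelk {Det,Verb}; 4:voitor {Adj,Verb}; 5:thiaflia {Adv}; 6:voitor {Adj,Verb}; 7:snaigroup {Adj,Prep}.
There are 32 candidate sequences in total.
The sequences that satisfy every rule: Det Adv Det Verb Adv Verb Prep; Det Adv Verb Verb Adv Verb Prep; Verb Adv Det Verb Adv Verb Prep; Verb Adv Verb Verb Adv Verb Adj; Verb Adv Verb Verb Adv Verb Prep.
Count = 5.

5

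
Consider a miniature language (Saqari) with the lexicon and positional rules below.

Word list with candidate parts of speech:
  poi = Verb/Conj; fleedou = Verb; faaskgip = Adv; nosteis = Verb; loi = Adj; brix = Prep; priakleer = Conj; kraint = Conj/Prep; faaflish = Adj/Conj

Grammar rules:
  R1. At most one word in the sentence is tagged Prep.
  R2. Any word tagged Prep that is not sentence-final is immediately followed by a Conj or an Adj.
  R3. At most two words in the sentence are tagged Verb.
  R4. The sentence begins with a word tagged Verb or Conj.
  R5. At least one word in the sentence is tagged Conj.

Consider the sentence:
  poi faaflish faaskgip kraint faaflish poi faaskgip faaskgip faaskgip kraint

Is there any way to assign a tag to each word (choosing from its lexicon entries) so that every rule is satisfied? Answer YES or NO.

Candidates per position — 1:poi {Verb,Conj}; 2:faaflish {Adj,Conj}; 3:faaskgip {Adv}; 4:kraint {Conj,Prep}; 5:faaflish {Adj,Conj}; 6:poi {Verb,Conj}; 7:faaskgip {Adv}; 8:faaskgip {Adv}; 9:faaskgip {Adv}; 10:kraint {Conj,Prep}.
One satisfying assignment: Conj Adj Adv Prep Adj Conj Adv Adv Adv Conj.
Checking: rule 1 ✓; rule 2 ✓; rule 3 ✓; rule 4 ✓; rule 5 ✓.

YES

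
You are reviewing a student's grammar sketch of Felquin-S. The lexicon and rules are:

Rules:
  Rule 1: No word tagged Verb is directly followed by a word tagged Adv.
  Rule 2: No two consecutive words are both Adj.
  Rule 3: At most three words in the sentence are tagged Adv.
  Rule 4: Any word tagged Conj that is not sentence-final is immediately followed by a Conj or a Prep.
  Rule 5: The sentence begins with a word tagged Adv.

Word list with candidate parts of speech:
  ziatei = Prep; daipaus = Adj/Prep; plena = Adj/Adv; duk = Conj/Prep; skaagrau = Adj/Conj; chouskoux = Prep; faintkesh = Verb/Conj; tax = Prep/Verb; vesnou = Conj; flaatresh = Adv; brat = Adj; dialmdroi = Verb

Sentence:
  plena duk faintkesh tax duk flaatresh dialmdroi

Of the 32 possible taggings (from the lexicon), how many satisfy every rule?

Candidates per position — 1:plena {Adj,Adv}; 2:duk {Conj,Prep}; 3:faintkesh {Verb,Conj}; 4:tax {Prep,Verb}; 5:duk {Conj,Prep}; 6:flaatresh {Adv}; 7:dialmdroi {Verb}.
There are 32 candidate sequences in total.
The sequences that satisfy every rule: Adv Conj Conj Prep Prep Adv Verb; Adv Prep Verb Prep Prep Adv Verb; Adv Prep Verb Verb Prep Adv Verb; Adv Prep Conj Prep Prep Adv Verb.
Count = 4.

4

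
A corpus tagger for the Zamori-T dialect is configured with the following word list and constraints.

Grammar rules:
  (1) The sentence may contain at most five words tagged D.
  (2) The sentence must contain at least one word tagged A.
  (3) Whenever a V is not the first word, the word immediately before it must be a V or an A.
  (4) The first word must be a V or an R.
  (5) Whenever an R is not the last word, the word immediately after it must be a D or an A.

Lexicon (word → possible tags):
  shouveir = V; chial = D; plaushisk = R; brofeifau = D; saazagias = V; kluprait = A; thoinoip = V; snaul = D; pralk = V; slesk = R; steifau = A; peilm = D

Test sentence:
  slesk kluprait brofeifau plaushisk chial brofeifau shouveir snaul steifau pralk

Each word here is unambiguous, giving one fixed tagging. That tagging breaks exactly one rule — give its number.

Fixed tagging: R A D R D D V D A V.
Checking each rule: R1 ok, R2 ok, R3 fails, R4 ok, R5 ok.
Only rule 3 fails.

3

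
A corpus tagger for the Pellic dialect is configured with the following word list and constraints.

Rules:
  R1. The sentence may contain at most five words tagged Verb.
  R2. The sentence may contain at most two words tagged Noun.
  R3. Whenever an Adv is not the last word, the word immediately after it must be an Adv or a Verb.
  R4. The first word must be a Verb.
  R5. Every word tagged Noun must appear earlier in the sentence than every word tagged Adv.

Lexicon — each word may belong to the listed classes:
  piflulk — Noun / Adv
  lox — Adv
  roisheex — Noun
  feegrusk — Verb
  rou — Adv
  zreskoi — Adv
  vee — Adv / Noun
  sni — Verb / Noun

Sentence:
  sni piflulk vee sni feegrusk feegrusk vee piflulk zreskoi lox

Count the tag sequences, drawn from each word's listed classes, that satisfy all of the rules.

3

Candidates per position — 1:sni {Verb,Noun}; 2:piflulk {Noun,Adv}; 3:vee {Adv,Noun}; 4:sni {Verb,Noun}; 5:feegrusk {Verb}; 6:feegrusk {Verb}; 7:vee {Adv,Noun}; 8:piflulk {Noun,Adv}; 9:zreskoi {Adv}; 10:lox {Adv}.
There are 64 candidate sequences in total.
The sequences that satisfy every rule: Verb Noun Adv Verb Verb Verb Adv Adv Adv Adv; Verb Noun Noun Verb Verb Verb Adv Adv Adv Adv; Verb Adv Adv Verb Verb Verb Adv Adv Adv Adv.
Count = 3.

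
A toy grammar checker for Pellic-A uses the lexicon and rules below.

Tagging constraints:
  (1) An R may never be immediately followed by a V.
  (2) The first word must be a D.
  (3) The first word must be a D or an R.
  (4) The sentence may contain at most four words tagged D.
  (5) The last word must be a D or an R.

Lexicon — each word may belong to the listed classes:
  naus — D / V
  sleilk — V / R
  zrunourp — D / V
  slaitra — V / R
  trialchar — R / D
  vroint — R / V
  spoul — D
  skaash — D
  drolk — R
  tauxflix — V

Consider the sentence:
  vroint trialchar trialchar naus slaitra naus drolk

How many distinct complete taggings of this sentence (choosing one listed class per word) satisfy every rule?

Candidates per position — 1:vroint {R,V}; 2:trialchar {R,D}; 3:trialchar {R,D}; 4:naus {D,V}; 5:slaitra {V,R}; 6:naus {D,V}; 7:drolk {R}.
There are 64 candidate sequences in total.
Rule 2 cannot be satisfied by any choice of tags from the lexicon.
So there is no consistent tagging.
Count = 0.

0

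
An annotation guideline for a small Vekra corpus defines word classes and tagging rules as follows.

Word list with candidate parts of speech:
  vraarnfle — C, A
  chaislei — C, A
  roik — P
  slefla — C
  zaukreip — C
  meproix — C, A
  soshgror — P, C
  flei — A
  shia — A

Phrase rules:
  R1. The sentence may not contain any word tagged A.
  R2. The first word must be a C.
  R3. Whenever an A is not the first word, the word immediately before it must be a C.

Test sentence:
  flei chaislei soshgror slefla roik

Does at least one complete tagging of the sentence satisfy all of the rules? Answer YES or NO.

Candidates per position — 1:flei {A}; 2:chaislei {C,A}; 3:soshgror {P,C}; 4:slefla {C}; 5:roik {P}.
Rule 1 cannot be satisfied by any choice of tags from the lexicon.
So there is no consistent tagging.

NO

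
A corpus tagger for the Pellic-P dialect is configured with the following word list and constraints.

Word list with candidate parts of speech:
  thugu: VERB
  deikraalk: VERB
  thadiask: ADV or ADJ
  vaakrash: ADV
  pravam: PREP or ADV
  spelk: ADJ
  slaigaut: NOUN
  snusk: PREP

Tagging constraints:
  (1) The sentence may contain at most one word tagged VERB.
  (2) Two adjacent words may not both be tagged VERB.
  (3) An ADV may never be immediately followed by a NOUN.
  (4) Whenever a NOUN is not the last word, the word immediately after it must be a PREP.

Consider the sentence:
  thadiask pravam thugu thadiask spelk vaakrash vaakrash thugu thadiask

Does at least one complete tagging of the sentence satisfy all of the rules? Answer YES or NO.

NO

Candidates per position — 1:thadiask {ADV,ADJ}; 2:pravam {PREP,ADV}; 3:thugu {VERB}; 4:thadiask {ADV,ADJ}; 5:spelk {ADJ}; 6:vaakrash {ADV}; 7:vaakrash {ADV}; 8:thugu {VERB}; 9:thadiask {ADV,ADJ}.
Rule 1 cannot be satisfied by any choice of tags from the lexicon.
So there is no consistent tagging.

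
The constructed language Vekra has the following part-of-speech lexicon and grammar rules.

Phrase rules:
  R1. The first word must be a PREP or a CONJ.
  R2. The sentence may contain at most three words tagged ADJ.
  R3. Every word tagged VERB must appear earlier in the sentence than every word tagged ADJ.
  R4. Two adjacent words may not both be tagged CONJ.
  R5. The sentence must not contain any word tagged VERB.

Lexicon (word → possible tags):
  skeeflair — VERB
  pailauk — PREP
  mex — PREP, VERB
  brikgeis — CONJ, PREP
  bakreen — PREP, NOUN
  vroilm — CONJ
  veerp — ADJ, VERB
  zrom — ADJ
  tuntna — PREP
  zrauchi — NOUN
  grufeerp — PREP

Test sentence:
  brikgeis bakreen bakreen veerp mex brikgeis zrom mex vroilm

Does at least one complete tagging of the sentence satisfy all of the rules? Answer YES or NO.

Candidates per position — 1:brikgeis {CONJ,PREP}; 2:bakreen {PREP,NOUN}; 3:bakreen {PREP,NOUN}; 4:veerp {ADJ,VERB}; 5:mex {PREP,VERB}; 6:brikgeis {CONJ,PREP}; 7:zrom {ADJ}; 8:mex {PREP,VERB}; 9:vroilm {CONJ}.
One satisfying assignment: PREP NOUN PREP ADJ PREP CONJ ADJ PREP CONJ.
Rule-by-rule: rule 1 ✓; rule 2 ✓; rule 3 ✓; rule 4 ✓; rule 5 ✓.

YES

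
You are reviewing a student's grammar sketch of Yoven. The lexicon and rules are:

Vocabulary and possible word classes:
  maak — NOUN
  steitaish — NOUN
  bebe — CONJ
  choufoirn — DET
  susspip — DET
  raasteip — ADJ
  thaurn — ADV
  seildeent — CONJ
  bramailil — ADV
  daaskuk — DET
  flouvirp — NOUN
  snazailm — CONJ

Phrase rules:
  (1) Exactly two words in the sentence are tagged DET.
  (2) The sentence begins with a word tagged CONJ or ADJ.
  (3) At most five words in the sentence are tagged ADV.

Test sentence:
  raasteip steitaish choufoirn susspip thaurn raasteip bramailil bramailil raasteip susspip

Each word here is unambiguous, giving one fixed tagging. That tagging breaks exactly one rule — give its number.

1

Fixed tagging: ADJ NOUN DET DET ADV ADJ ADV ADV ADJ DET.
Rule check: R1 fail, R2 pass, R3 pass.
Only rule 1 fails.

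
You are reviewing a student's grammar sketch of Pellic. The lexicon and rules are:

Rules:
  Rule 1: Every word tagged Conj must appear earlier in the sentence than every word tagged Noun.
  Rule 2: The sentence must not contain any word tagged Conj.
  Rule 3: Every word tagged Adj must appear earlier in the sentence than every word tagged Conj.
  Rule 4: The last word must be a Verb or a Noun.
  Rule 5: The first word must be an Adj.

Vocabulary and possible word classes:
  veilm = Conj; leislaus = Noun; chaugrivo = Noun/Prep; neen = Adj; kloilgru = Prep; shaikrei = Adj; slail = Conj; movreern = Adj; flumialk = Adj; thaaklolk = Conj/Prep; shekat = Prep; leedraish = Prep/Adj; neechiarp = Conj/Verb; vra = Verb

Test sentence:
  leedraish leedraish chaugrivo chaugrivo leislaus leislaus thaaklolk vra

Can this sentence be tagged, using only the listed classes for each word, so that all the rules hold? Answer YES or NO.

Candidates per position — 1:leedraish {Prep,Adj}; 2:leedraish {Prep,Adj}; 3:chaugrivo {Noun,Prep}; 4:chaugrivo {Noun,Prep}; 5:leislaus {Noun}; 6:leislaus {Noun}; 7:thaaklolk {Conj,Prep}; 8:vra {Verb}.
One satisfying assignment: Adj Adj Prep Prep Noun Noun Prep Verb.
Verifying each rule — rule 1 holds; rule 2 holds; rule 3 holds; rule 4 holds; rule 5 holds.

YES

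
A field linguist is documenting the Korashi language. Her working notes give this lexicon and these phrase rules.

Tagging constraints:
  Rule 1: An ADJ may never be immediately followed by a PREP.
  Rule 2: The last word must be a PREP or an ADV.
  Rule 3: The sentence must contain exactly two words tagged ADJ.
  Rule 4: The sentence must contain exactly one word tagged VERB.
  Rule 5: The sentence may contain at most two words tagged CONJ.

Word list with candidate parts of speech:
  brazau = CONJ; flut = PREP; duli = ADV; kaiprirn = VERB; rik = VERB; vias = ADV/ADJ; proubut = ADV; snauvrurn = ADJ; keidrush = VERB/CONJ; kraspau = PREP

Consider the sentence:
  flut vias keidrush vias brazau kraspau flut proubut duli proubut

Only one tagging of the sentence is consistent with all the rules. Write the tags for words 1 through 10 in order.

PREP ADJ VERB ADJ CONJ PREP PREP ADV ADV ADV

Candidates per position — 1:flut {PREP}; 2:vias {ADV,ADJ}; 3:keidrush {VERB,CONJ}; 4:vias {ADV,ADJ}; 5:brazau {CONJ}; 6:kraspau {PREP}; 7:flut {PREP}; 8:proubut {ADV}; 9:duli {ADV}; 10:proubut {ADV}.
Position 2: tagging it ADV would leave rule 3 unsatisfiable, so it must be ADJ.
Position 3: tagging it CONJ would leave rule 4 unsatisfiable, so it must be VERB.
Position 4: tagging it ADV would leave rule 3 unsatisfiable, so it must be ADJ.
The only consistent sequence is: PREP ADJ VERB ADJ CONJ PREP PREP ADV ADV ADV.
Rule-by-rule: rule 1 ✓; rule 2 ✓; rule 3 ✓; rule 4 ✓; rule 5 ✓.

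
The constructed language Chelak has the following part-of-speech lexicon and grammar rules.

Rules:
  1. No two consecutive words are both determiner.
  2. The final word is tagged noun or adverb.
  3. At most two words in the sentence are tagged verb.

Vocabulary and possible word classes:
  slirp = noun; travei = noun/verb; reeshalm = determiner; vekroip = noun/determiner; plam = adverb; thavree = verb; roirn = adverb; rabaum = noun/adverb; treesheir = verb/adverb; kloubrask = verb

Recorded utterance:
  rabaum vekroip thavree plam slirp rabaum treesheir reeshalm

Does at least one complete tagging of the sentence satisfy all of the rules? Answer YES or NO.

NO

Candidates per position — 1:rabaum {noun,adverb}; 2:vekroip {noun,determiner}; 3:thavree {verb}; 4:plam {adverb}; 5:slirp {noun}; 6:rabaum {noun,adverb}; 7:treesheir {verb,adverb}; 8:reeshalm {determiner}.
Rule 2 cannot be satisfied by any choice of tags from the lexicon.
So there is no consistent tagging.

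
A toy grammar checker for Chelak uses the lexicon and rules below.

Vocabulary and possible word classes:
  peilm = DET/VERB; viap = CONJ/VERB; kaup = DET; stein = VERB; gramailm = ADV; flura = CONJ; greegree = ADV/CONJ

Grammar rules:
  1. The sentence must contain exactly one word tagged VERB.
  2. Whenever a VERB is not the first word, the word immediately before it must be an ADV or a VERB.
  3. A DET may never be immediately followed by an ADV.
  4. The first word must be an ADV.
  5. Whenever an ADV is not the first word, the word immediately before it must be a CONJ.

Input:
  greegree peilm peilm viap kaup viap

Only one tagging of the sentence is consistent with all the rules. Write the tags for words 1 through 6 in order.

Candidates per position — 1:greegree {ADV,CONJ}; 2:peilm {DET,VERB}; 3:peilm {DET,VERB}; 4:viap {CONJ,VERB}; 5:kaup {DET}; 6:viap {CONJ,VERB}.
Position 1: tagging it CONJ would leave rule 4 unsatisfiable, so it must be ADV.
Position 6: tagging it VERB would leave rule 2 unsatisfiable, so it must be CONJ.
The remaining ambiguous positions (2, 3, 4) are resolved jointly — only one combination satisfies every rule.
The unique satisfying tagging is: ADV VERB DET CONJ DET CONJ.
Verifying each rule — rule 1 ok; rule 2 ok; rule 3 ok; rule 4 ok; rule 5 ok.

ADV VERB DET CONJ DET CONJ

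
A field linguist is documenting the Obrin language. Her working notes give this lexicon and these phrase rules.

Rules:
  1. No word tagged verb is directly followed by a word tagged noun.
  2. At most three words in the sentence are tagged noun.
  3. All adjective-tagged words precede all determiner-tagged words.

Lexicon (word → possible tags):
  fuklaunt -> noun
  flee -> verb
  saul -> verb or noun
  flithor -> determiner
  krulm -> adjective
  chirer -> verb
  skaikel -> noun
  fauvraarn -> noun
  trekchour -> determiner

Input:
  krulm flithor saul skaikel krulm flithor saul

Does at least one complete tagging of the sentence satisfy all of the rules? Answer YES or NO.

Candidates per position — 1:krulm {adjective}; 2:flithor {determiner}; 3:saul {verb,noun}; 4:skaikel {noun}; 5:krulm {adjective}; 6:flithor {determiner}; 7:saul {verb,noun}.
Rule 3 cannot be satisfied by any choice of tags from the lexicon.
So there is no consistent tagging.

NO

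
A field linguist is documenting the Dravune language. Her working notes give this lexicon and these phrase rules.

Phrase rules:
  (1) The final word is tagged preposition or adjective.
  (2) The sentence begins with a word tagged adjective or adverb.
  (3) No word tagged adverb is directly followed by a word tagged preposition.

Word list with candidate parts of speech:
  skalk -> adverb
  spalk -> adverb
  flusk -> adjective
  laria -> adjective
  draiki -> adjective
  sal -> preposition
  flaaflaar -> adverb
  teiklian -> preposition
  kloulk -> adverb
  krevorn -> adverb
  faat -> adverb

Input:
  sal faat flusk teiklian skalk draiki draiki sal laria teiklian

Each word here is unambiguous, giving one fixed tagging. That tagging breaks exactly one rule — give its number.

2

Fixed tagging: preposition adverb adjective preposition adverb adjective adjective preposition adjective preposition.
Rule check: R1 holds, R2 violated, R3 holds.
Only rule 2 fails.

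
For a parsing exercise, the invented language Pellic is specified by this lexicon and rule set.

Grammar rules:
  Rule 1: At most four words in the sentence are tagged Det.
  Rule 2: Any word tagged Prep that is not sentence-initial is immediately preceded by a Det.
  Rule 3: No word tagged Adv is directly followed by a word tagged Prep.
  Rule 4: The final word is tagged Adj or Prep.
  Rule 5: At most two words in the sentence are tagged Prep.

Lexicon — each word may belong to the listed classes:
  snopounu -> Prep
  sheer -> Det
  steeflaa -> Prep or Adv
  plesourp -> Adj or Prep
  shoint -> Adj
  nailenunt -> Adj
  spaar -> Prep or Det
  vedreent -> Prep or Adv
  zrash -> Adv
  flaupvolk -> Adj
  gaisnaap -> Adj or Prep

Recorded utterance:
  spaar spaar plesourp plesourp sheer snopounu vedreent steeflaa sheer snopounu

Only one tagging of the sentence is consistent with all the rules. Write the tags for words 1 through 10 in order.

Det Det Adj Adj Det Prep Adv Adv Det Prep

Candidates per position — 1:spaar {Prep,Det}; 2:spaar {Prep,Det}; 3:plesourp {Adj,Prep}; 4:plesourp {Adj,Prep}; 5:sheer {Det}; 6:snopounu {Prep}; 7:vedreent {Prep,Adv}; 8:steeflaa {Prep,Adv}; 9:sheer {Det}; 10:snopounu {Prep}.
Word 1 cannot be Prep — rule 5 would then fail for every completion. It is Det.
Word 2 cannot be Prep — rule 5 would then fail for every completion. It is Det.
Word 3 cannot be Prep — rule 5 would then fail for every completion. It is Adj.
Word 4 cannot be Prep — rule 2 would then fail for every completion. It is Adj.
Word 7 cannot be Prep — rule 2 would then fail for every completion. It is Adv.
Word 8 cannot be Prep — rule 2 would then fail for every completion. It is Adv.
That leaves exactly one tagging: Det Det Adj Adj Det Prep Adv Adv Det Prep.
Rule-by-rule: rule 1 ok; rule 2 ok; rule 3 ok; rule 4 ok; rule 5 ok.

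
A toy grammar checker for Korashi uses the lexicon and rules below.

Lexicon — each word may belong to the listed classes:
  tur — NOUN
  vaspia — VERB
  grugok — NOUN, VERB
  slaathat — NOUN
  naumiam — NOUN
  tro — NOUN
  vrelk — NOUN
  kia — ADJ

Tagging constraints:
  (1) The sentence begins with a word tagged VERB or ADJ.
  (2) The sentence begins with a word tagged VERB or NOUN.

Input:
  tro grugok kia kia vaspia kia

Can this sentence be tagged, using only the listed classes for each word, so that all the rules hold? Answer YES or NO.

Candidates per position — 1:tro {NOUN}; 2:grugok {NOUN,VERB}; 3:kia {ADJ}; 4:kia {ADJ}; 5:vaspia {VERB}; 6:kia {ADJ}.
Rule 1 cannot be satisfied by any choice of tags from the lexicon.
So there is no consistent tagging.

NO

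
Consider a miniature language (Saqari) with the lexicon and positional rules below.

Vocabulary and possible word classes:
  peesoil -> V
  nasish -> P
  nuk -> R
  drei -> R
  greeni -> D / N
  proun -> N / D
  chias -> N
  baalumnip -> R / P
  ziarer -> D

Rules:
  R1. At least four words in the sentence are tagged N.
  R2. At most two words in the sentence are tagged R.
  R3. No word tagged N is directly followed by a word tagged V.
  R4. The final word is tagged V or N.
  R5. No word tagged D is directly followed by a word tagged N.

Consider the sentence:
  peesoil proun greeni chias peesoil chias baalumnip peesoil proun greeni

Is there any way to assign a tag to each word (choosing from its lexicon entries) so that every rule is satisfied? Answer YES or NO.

Candidates per position — 1:peesoil {V}; 2:proun {N,D}; 3:greeni {D,N}; 4:chias {N}; 5:peesoil {V}; 6:chias {N}; 7:baalumnip {R,P}; 8:peesoil {V}; 9:proun {N,D}; 10:greeni {D,N}.
Rule 3 cannot be satisfied by any choice of tags from the lexicon.
So there is no consistent tagging.

NO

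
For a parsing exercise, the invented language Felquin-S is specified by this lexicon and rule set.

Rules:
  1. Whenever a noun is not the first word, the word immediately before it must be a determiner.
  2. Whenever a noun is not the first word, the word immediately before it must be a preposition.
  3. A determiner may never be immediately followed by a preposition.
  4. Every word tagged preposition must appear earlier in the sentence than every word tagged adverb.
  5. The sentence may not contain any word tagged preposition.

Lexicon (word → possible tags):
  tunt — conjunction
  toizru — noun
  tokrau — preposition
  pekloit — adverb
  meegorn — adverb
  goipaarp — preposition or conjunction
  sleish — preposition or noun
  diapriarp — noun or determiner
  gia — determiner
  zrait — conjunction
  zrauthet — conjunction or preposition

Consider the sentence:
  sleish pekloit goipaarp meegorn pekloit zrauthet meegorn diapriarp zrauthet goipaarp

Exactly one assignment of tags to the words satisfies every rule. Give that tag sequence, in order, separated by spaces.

Candidates per position — 1:sleish {preposition,noun}; 2:pekloit {adverb}; 3:goipaarp {preposition,conjunction}; 4:meegorn {adverb}; 5:pekloit {adverb}; 6:zrauthet {conjunction,preposition}; 7:meegorn {adverb}; 8:diapriarp {noun,determiner}; 9:zrauthet {conjunction,preposition}; 10:goipaarp {preposition,conjunction}.
If word 1 were preposition, no tagging could satisfy rule 5; so word 1 is noun.
If word 3 were preposition, no tagging could satisfy rule 4; so word 3 is conjunction.
If word 6 were preposition, no tagging could satisfy rule 4; so word 6 is conjunction.
If word 8 were noun, no tagging could satisfy rule 1; so word 8 is determiner.
If word 9 were preposition, no tagging could satisfy rule 3; so word 9 is conjunction.
If word 10 were preposition, no tagging could satisfy rule 4; so word 10 is conjunction.
The only consistent sequence is: noun adverb conjunction adverb adverb conjunction adverb determiner conjunction conjunction.
Check: rule 1 ✓; rule 2 ✓; rule 3 ✓; rule 4 ✓; rule 5 ✓.

noun adverb conjunction adverb adverb conjunction adverb determiner conjunction conjunction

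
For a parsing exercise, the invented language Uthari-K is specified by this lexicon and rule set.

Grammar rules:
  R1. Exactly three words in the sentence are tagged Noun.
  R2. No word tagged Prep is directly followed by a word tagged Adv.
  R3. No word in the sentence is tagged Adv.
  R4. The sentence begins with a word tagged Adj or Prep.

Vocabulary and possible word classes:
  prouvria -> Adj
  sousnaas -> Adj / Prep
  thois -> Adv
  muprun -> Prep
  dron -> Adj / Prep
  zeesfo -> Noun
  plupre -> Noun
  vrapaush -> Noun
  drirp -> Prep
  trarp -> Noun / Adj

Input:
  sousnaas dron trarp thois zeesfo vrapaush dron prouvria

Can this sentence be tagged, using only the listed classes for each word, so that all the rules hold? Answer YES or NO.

NO

Candidates per position — 1:sousnaas {Adj,Prep}; 2:dron {Adj,Prep}; 3:trarp {Noun,Adj}; 4:thois {Adv}; 5:zeesfo {Noun}; 6:vrapaush {Noun}; 7:dron {Adj,Prep}; 8:prouvria {Adj}.
Rule 3 cannot be satisfied by any choice of tags from the lexicon.
So there is no consistent tagging.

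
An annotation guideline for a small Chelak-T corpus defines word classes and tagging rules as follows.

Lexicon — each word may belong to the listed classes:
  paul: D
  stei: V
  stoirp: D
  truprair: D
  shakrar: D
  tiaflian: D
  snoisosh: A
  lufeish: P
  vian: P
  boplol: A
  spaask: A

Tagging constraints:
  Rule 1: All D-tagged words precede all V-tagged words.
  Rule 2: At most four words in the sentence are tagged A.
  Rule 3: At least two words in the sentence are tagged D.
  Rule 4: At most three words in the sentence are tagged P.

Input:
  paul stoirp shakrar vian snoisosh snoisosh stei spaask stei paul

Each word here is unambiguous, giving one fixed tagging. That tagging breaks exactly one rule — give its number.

Fixed tagging: D D D P A A V A V D.
Checking each rule: R1 fail, R2 pass, R3 pass, R4 pass.
Only rule 1 fails.

1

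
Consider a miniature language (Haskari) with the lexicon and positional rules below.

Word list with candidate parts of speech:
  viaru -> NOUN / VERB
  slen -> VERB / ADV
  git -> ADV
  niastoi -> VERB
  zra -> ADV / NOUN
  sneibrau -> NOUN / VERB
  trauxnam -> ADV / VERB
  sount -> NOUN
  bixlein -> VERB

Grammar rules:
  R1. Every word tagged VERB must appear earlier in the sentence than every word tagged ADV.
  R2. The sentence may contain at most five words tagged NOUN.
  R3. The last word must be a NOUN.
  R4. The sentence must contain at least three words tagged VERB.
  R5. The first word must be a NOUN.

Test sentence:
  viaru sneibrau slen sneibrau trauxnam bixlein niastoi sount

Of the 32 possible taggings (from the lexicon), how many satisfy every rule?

Candidates per position — 1:viaru {NOUN,VERB}; 2:sneibrau {NOUN,VERB}; 3:slen {VERB,ADV}; 4:sneibrau {NOUN,VERB}; 5:trauxnam {ADV,VERB}; 6:bixlein {VERB}; 7:niastoi {VERB}; 8:sount {NOUN}.
There are 32 candidate sequences in total.
The sequences that satisfy every rule: NOUN NOUN VERB NOUN VERB VERB VERB NOUN; NOUN NOUN VERB VERB VERB VERB VERB NOUN; NOUN VERB VERB NOUN VERB VERB VERB NOUN; NOUN VERB VERB VERB VERB VERB VERB NOUN.
Count = 4.

4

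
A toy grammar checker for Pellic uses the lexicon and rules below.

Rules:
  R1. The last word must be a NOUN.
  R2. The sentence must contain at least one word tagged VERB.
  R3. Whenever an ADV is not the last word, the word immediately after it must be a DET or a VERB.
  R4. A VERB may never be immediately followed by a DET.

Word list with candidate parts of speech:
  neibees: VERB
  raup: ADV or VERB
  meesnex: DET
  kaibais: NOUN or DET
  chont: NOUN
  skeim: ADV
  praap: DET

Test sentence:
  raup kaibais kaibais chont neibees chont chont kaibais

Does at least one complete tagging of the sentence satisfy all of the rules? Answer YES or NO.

Candidates per position — 1:raup {ADV,VERB}; 2:kaibais {NOUN,DET}; 3:kaibais {NOUN,DET}; 4:chont {NOUN}; 5:neibees {VERB}; 6:chont {NOUN}; 7:chont {NOUN}; 8:kaibais {NOUN,DET}.
One satisfying assignment: VERB NOUN NOUN NOUN VERB NOUN NOUN NOUN.
Verifying each rule — rule 1 satisfied; rule 2 satisfied; rule 3 satisfied; rule 4 satisfied.

YES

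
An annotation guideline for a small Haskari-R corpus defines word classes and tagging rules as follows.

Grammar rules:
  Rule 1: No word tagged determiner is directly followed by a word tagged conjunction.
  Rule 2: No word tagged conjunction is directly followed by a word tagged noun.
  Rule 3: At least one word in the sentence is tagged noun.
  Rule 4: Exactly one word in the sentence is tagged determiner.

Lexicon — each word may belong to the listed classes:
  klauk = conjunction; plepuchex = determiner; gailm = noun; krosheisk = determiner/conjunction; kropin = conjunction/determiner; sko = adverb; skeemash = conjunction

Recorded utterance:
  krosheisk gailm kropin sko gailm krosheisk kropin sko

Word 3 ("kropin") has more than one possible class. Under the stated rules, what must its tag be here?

conjunction

Candidates per position — 1:krosheisk {determiner,conjunction}; 2:gailm {noun}; 3:kropin {conjunction,determiner}; 4:sko {adverb}; 5:gailm {noun}; 6:krosheisk {determiner,conjunction}; 7:kropin {conjunction,determiner}; 8:sko {adverb}.
At position 1, choosing conjunction makes rule 2 impossible to satisfy; hence determiner.
At position 3, choosing determiner makes rule 4 impossible to satisfy; hence conjunction.
At position 6, choosing determiner makes rule 4 impossible to satisfy; hence conjunction.
At position 7, choosing determiner makes rule 4 impossible to satisfy; hence conjunction.
The only consistent sequence is: determiner noun conjunction adverb noun conjunction conjunction adverb.
Rule-by-rule: rule 1 ✓; rule 2 ✓; rule 3 ✓; rule 4 ✓.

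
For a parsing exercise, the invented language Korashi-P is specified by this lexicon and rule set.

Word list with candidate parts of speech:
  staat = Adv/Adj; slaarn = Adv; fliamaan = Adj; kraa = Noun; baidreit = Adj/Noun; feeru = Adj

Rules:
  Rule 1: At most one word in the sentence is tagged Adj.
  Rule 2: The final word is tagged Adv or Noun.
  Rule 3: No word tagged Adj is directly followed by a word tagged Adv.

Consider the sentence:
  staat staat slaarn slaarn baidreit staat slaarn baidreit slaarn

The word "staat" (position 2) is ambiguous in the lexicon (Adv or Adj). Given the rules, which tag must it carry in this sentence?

Adv

Candidates per position — 1:staat {Adv,Adj}; 2:staat {Adv,Adj}; 3:slaarn {Adv}; 4:slaarn {Adv}; 5:baidreit {Adj,Noun}; 6:staat {Adv,Adj}; 7:slaarn {Adv}; 8:baidreit {Adj,Noun}; 9:slaarn {Adv}.
If word 1 were Adj, no tagging could satisfy rule 3; so word 1 is Adv.
If word 2 were Adj, no tagging could satisfy rule 3; so word 2 is Adv.
If word 5 were Adj, no tagging could satisfy rule 3; so word 5 is Noun.
If word 6 were Adj, no tagging could satisfy rule 3; so word 6 is Adv.
If word 8 were Adj, no tagging could satisfy rule 3; so word 8 is Noun.
That leaves exactly one tagging: Adv Adv Adv Adv Noun Adv Adv Noun Adv.
Rule-by-rule: rule 1 satisfied; rule 2 satisfied; rule 3 satisfied.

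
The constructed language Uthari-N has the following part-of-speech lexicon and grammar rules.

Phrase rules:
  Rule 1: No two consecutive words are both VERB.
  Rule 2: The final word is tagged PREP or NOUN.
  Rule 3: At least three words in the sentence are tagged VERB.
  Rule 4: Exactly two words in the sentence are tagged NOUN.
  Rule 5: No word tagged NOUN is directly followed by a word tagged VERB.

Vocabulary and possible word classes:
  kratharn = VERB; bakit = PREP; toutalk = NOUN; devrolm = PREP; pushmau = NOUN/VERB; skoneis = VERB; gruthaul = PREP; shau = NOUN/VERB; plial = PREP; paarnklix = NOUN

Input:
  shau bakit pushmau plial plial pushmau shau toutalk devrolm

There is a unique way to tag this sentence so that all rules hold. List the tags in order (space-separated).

Candidates per position — 1:shau {NOUN,VERB}; 2:bakit {PREP}; 3:pushmau {NOUN,VERB}; 4:plial {PREP}; 5:plial {PREP}; 6:pushmau {NOUN,VERB}; 7:shau {NOUN,VERB}; 8:toutalk {NOUN}; 9:devrolm {PREP}.
The remaining ambiguous positions (1, 3, 6, 7) are resolved jointly — only one combination satisfies every rule.
So the tagging must be: VERB PREP VERB PREP PREP VERB NOUN NOUN PREP.
Check: rule 1 satisfied; rule 2 satisfied; rule 3 satisfied; rule 4 satisfied; rule 5 satisfied.

VERB PREP VERB PREP PREP VERB NOUN NOUN PREP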